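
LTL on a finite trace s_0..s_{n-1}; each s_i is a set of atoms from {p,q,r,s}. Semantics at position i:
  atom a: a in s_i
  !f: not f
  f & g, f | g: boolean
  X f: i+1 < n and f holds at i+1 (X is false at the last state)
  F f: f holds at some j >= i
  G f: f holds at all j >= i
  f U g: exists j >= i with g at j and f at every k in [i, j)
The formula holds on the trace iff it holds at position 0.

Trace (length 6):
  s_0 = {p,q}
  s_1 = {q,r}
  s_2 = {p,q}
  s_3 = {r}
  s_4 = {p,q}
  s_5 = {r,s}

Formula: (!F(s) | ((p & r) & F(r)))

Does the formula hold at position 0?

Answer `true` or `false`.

Answer: false

Derivation:
s_0={p,q}: (!F(s) | ((p & r) & F(r)))=False !F(s)=False F(s)=True s=False ((p & r) & F(r))=False (p & r)=False p=True r=False F(r)=True
s_1={q,r}: (!F(s) | ((p & r) & F(r)))=False !F(s)=False F(s)=True s=False ((p & r) & F(r))=False (p & r)=False p=False r=True F(r)=True
s_2={p,q}: (!F(s) | ((p & r) & F(r)))=False !F(s)=False F(s)=True s=False ((p & r) & F(r))=False (p & r)=False p=True r=False F(r)=True
s_3={r}: (!F(s) | ((p & r) & F(r)))=False !F(s)=False F(s)=True s=False ((p & r) & F(r))=False (p & r)=False p=False r=True F(r)=True
s_4={p,q}: (!F(s) | ((p & r) & F(r)))=False !F(s)=False F(s)=True s=False ((p & r) & F(r))=False (p & r)=False p=True r=False F(r)=True
s_5={r,s}: (!F(s) | ((p & r) & F(r)))=False !F(s)=False F(s)=True s=True ((p & r) & F(r))=False (p & r)=False p=False r=True F(r)=True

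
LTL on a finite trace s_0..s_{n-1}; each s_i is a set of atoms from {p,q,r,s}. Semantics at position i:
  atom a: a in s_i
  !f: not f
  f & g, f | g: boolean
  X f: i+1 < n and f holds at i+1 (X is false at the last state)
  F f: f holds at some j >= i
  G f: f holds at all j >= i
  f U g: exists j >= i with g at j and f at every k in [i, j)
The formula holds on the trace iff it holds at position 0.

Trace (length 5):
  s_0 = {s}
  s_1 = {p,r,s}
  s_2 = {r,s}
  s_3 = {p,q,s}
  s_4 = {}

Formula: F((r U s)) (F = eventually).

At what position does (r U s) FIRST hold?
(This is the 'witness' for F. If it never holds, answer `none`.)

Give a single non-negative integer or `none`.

Answer: 0

Derivation:
s_0={s}: (r U s)=True r=False s=True
s_1={p,r,s}: (r U s)=True r=True s=True
s_2={r,s}: (r U s)=True r=True s=True
s_3={p,q,s}: (r U s)=True r=False s=True
s_4={}: (r U s)=False r=False s=False
F((r U s)) holds; first witness at position 0.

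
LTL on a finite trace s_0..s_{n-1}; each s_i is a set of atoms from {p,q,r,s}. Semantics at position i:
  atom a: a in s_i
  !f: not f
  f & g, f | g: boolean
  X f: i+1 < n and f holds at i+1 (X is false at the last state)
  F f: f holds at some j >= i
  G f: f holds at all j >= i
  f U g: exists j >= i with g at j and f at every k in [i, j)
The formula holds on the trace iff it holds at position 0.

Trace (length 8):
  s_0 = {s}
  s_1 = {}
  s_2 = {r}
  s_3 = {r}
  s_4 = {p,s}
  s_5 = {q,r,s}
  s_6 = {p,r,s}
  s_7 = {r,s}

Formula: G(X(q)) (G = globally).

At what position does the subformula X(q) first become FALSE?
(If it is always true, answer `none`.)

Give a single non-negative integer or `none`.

Answer: 0

Derivation:
s_0={s}: X(q)=False q=False
s_1={}: X(q)=False q=False
s_2={r}: X(q)=False q=False
s_3={r}: X(q)=False q=False
s_4={p,s}: X(q)=True q=False
s_5={q,r,s}: X(q)=False q=True
s_6={p,r,s}: X(q)=False q=False
s_7={r,s}: X(q)=False q=False
G(X(q)) holds globally = False
First violation at position 0.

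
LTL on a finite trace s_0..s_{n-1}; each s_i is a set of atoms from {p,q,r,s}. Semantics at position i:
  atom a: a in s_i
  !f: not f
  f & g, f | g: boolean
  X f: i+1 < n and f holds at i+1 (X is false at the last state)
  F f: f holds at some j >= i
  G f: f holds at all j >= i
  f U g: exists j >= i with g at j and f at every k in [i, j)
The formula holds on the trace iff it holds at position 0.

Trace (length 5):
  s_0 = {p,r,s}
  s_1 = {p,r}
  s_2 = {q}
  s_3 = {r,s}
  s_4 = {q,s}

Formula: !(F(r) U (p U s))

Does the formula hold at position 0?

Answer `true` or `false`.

Answer: false

Derivation:
s_0={p,r,s}: !(F(r) U (p U s))=False (F(r) U (p U s))=True F(r)=True r=True (p U s)=True p=True s=True
s_1={p,r}: !(F(r) U (p U s))=False (F(r) U (p U s))=True F(r)=True r=True (p U s)=False p=True s=False
s_2={q}: !(F(r) U (p U s))=False (F(r) U (p U s))=True F(r)=True r=False (p U s)=False p=False s=False
s_3={r,s}: !(F(r) U (p U s))=False (F(r) U (p U s))=True F(r)=True r=True (p U s)=True p=False s=True
s_4={q,s}: !(F(r) U (p U s))=False (F(r) U (p U s))=True F(r)=False r=False (p U s)=True p=False s=True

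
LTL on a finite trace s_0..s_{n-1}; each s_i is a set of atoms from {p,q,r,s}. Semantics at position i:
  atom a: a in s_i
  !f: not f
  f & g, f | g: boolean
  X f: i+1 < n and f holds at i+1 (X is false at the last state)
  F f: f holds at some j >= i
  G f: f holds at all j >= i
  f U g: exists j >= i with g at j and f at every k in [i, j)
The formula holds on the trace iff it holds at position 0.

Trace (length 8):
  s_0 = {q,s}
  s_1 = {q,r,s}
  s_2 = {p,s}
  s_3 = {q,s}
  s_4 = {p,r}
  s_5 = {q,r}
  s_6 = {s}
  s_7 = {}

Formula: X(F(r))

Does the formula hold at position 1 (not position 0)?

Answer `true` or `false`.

Answer: true

Derivation:
s_0={q,s}: X(F(r))=True F(r)=True r=False
s_1={q,r,s}: X(F(r))=True F(r)=True r=True
s_2={p,s}: X(F(r))=True F(r)=True r=False
s_3={q,s}: X(F(r))=True F(r)=True r=False
s_4={p,r}: X(F(r))=True F(r)=True r=True
s_5={q,r}: X(F(r))=False F(r)=True r=True
s_6={s}: X(F(r))=False F(r)=False r=False
s_7={}: X(F(r))=False F(r)=False r=False
Evaluating at position 1: result = True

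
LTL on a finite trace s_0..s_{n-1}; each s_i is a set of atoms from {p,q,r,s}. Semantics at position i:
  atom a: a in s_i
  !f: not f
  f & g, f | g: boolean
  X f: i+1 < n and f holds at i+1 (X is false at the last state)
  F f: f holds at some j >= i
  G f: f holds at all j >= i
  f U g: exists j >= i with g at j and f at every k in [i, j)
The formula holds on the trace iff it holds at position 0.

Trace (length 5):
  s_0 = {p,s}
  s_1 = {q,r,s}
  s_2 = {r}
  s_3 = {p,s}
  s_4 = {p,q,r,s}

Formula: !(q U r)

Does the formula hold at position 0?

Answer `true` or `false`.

Answer: true

Derivation:
s_0={p,s}: !(q U r)=True (q U r)=False q=False r=False
s_1={q,r,s}: !(q U r)=False (q U r)=True q=True r=True
s_2={r}: !(q U r)=False (q U r)=True q=False r=True
s_3={p,s}: !(q U r)=True (q U r)=False q=False r=False
s_4={p,q,r,s}: !(q U r)=False (q U r)=True q=True r=True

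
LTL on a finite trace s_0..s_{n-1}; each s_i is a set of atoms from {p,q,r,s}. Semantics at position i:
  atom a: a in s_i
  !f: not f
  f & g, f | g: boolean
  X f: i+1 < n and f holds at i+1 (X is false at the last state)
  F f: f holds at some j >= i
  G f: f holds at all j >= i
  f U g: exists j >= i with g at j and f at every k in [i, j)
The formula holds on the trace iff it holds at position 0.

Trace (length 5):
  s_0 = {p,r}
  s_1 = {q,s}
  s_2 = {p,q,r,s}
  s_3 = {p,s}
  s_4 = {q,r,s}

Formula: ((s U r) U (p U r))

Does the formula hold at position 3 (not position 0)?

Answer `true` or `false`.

Answer: true

Derivation:
s_0={p,r}: ((s U r) U (p U r))=True (s U r)=True s=False r=True (p U r)=True p=True
s_1={q,s}: ((s U r) U (p U r))=True (s U r)=True s=True r=False (p U r)=False p=False
s_2={p,q,r,s}: ((s U r) U (p U r))=True (s U r)=True s=True r=True (p U r)=True p=True
s_3={p,s}: ((s U r) U (p U r))=True (s U r)=True s=True r=False (p U r)=True p=True
s_4={q,r,s}: ((s U r) U (p U r))=True (s U r)=True s=True r=True (p U r)=True p=False
Evaluating at position 3: result = True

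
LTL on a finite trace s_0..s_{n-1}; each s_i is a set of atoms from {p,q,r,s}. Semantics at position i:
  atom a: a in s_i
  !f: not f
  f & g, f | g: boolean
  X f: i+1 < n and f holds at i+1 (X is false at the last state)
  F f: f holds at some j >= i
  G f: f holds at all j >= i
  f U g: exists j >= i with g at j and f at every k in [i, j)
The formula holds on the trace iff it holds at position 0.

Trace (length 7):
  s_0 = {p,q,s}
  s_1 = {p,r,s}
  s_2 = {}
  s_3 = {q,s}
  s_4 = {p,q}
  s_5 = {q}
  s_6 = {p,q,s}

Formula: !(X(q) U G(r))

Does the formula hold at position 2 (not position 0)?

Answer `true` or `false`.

s_0={p,q,s}: !(X(q) U G(r))=True (X(q) U G(r))=False X(q)=False q=True G(r)=False r=False
s_1={p,r,s}: !(X(q) U G(r))=True (X(q) U G(r))=False X(q)=False q=False G(r)=False r=True
s_2={}: !(X(q) U G(r))=True (X(q) U G(r))=False X(q)=True q=False G(r)=False r=False
s_3={q,s}: !(X(q) U G(r))=True (X(q) U G(r))=False X(q)=True q=True G(r)=False r=False
s_4={p,q}: !(X(q) U G(r))=True (X(q) U G(r))=False X(q)=True q=True G(r)=False r=False
s_5={q}: !(X(q) U G(r))=True (X(q) U G(r))=False X(q)=True q=True G(r)=False r=False
s_6={p,q,s}: !(X(q) U G(r))=True (X(q) U G(r))=False X(q)=False q=True G(r)=False r=False
Evaluating at position 2: result = True

Answer: true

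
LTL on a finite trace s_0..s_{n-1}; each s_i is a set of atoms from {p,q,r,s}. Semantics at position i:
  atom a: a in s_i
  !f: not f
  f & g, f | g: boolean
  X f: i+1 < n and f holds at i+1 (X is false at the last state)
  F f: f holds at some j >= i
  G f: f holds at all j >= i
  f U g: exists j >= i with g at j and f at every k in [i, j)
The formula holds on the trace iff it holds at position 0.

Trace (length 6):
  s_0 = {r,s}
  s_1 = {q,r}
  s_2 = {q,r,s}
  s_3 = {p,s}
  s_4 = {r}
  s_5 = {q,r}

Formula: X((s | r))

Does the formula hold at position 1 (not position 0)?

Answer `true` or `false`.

Answer: true

Derivation:
s_0={r,s}: X((s | r))=True (s | r)=True s=True r=True
s_1={q,r}: X((s | r))=True (s | r)=True s=False r=True
s_2={q,r,s}: X((s | r))=True (s | r)=True s=True r=True
s_3={p,s}: X((s | r))=True (s | r)=True s=True r=False
s_4={r}: X((s | r))=True (s | r)=True s=False r=True
s_5={q,r}: X((s | r))=False (s | r)=True s=False r=True
Evaluating at position 1: result = True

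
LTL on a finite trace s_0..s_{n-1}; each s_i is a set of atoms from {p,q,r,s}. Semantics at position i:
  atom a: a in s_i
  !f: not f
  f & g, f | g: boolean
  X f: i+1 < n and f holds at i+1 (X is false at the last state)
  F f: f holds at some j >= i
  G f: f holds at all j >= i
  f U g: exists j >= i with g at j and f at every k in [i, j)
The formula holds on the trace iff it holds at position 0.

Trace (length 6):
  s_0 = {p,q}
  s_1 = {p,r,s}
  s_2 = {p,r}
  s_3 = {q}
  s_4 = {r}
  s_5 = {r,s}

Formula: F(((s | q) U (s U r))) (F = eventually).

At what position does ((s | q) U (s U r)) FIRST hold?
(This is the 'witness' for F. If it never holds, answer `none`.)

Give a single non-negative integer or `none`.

s_0={p,q}: ((s | q) U (s U r))=True (s | q)=True s=False q=True (s U r)=False r=False
s_1={p,r,s}: ((s | q) U (s U r))=True (s | q)=True s=True q=False (s U r)=True r=True
s_2={p,r}: ((s | q) U (s U r))=True (s | q)=False s=False q=False (s U r)=True r=True
s_3={q}: ((s | q) U (s U r))=True (s | q)=True s=False q=True (s U r)=False r=False
s_4={r}: ((s | q) U (s U r))=True (s | q)=False s=False q=False (s U r)=True r=True
s_5={r,s}: ((s | q) U (s U r))=True (s | q)=True s=True q=False (s U r)=True r=True
F(((s | q) U (s U r))) holds; first witness at position 0.

Answer: 0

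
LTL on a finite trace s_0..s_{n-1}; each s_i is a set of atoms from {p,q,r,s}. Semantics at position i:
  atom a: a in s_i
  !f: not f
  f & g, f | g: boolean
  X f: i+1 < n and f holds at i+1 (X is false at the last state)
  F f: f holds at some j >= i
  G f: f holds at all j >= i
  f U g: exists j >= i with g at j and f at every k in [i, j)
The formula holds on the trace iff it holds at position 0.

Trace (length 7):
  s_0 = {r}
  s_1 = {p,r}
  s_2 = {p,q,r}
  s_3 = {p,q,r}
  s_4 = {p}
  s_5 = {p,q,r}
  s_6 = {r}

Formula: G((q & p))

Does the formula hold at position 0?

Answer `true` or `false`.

s_0={r}: G((q & p))=False (q & p)=False q=False p=False
s_1={p,r}: G((q & p))=False (q & p)=False q=False p=True
s_2={p,q,r}: G((q & p))=False (q & p)=True q=True p=True
s_3={p,q,r}: G((q & p))=False (q & p)=True q=True p=True
s_4={p}: G((q & p))=False (q & p)=False q=False p=True
s_5={p,q,r}: G((q & p))=False (q & p)=True q=True p=True
s_6={r}: G((q & p))=False (q & p)=False q=False p=False

Answer: false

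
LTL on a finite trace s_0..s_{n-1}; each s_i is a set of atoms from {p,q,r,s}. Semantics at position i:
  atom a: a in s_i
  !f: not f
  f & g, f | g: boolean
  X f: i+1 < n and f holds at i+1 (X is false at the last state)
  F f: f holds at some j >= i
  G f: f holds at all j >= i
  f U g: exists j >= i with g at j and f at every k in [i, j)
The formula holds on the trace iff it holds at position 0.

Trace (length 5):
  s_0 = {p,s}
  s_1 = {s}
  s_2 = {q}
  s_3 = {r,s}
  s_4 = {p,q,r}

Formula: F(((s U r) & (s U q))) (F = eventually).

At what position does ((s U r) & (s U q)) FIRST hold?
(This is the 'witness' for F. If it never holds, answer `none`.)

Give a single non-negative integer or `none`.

s_0={p,s}: ((s U r) & (s U q))=False (s U r)=False s=True r=False (s U q)=True q=False
s_1={s}: ((s U r) & (s U q))=False (s U r)=False s=True r=False (s U q)=True q=False
s_2={q}: ((s U r) & (s U q))=False (s U r)=False s=False r=False (s U q)=True q=True
s_3={r,s}: ((s U r) & (s U q))=True (s U r)=True s=True r=True (s U q)=True q=False
s_4={p,q,r}: ((s U r) & (s U q))=True (s U r)=True s=False r=True (s U q)=True q=True
F(((s U r) & (s U q))) holds; first witness at position 3.

Answer: 3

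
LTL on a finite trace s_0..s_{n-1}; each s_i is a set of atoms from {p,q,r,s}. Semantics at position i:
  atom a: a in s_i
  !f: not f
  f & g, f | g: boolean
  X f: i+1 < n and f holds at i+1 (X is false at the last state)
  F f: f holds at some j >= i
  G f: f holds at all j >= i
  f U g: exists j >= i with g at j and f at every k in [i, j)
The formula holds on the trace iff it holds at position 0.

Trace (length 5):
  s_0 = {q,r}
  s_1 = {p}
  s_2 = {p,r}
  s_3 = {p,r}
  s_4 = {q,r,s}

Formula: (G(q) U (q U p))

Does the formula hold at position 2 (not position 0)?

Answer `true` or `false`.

Answer: true

Derivation:
s_0={q,r}: (G(q) U (q U p))=True G(q)=False q=True (q U p)=True p=False
s_1={p}: (G(q) U (q U p))=True G(q)=False q=False (q U p)=True p=True
s_2={p,r}: (G(q) U (q U p))=True G(q)=False q=False (q U p)=True p=True
s_3={p,r}: (G(q) U (q U p))=True G(q)=False q=False (q U p)=True p=True
s_4={q,r,s}: (G(q) U (q U p))=False G(q)=True q=True (q U p)=False p=False
Evaluating at position 2: result = True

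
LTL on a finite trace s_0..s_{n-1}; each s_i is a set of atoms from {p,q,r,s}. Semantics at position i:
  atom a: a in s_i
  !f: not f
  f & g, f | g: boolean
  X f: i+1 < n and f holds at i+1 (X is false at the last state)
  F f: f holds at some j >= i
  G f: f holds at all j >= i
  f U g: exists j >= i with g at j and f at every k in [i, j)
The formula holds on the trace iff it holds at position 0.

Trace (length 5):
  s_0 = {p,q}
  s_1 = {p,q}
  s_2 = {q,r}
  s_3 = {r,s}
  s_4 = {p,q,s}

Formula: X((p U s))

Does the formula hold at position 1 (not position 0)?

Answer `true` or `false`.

Answer: false

Derivation:
s_0={p,q}: X((p U s))=False (p U s)=False p=True s=False
s_1={p,q}: X((p U s))=False (p U s)=False p=True s=False
s_2={q,r}: X((p U s))=True (p U s)=False p=False s=False
s_3={r,s}: X((p U s))=True (p U s)=True p=False s=True
s_4={p,q,s}: X((p U s))=False (p U s)=True p=True s=True
Evaluating at position 1: result = False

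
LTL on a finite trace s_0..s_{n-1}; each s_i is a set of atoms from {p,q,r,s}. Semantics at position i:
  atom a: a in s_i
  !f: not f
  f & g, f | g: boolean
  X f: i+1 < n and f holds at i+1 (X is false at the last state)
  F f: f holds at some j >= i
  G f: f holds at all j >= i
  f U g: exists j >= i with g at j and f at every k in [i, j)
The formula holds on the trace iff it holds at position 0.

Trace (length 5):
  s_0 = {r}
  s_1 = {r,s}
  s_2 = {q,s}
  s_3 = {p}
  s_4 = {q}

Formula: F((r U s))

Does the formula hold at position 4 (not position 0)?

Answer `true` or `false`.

s_0={r}: F((r U s))=True (r U s)=True r=True s=False
s_1={r,s}: F((r U s))=True (r U s)=True r=True s=True
s_2={q,s}: F((r U s))=True (r U s)=True r=False s=True
s_3={p}: F((r U s))=False (r U s)=False r=False s=False
s_4={q}: F((r U s))=False (r U s)=False r=False s=False
Evaluating at position 4: result = False

Answer: false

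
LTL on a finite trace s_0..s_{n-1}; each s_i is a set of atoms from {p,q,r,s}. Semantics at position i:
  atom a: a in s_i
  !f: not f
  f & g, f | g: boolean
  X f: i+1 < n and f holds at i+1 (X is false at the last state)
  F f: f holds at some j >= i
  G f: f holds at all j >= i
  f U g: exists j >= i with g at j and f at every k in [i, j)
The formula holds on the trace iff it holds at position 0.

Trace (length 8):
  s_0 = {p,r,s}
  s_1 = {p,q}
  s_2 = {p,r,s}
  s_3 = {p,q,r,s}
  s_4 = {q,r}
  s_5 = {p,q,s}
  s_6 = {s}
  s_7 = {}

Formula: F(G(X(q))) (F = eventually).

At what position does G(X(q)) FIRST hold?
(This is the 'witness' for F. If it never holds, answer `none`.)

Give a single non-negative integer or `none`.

s_0={p,r,s}: G(X(q))=False X(q)=True q=False
s_1={p,q}: G(X(q))=False X(q)=False q=True
s_2={p,r,s}: G(X(q))=False X(q)=True q=False
s_3={p,q,r,s}: G(X(q))=False X(q)=True q=True
s_4={q,r}: G(X(q))=False X(q)=True q=True
s_5={p,q,s}: G(X(q))=False X(q)=False q=True
s_6={s}: G(X(q))=False X(q)=False q=False
s_7={}: G(X(q))=False X(q)=False q=False
F(G(X(q))) does not hold (no witness exists).

Answer: none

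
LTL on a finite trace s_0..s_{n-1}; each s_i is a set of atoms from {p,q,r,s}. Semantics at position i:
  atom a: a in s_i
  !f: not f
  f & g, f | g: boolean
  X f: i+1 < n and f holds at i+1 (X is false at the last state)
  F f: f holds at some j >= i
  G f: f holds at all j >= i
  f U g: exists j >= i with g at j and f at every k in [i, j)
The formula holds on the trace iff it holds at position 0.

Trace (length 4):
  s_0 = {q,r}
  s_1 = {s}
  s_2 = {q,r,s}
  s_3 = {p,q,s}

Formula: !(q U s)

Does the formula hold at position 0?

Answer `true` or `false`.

s_0={q,r}: !(q U s)=False (q U s)=True q=True s=False
s_1={s}: !(q U s)=False (q U s)=True q=False s=True
s_2={q,r,s}: !(q U s)=False (q U s)=True q=True s=True
s_3={p,q,s}: !(q U s)=False (q U s)=True q=True s=True

Answer: false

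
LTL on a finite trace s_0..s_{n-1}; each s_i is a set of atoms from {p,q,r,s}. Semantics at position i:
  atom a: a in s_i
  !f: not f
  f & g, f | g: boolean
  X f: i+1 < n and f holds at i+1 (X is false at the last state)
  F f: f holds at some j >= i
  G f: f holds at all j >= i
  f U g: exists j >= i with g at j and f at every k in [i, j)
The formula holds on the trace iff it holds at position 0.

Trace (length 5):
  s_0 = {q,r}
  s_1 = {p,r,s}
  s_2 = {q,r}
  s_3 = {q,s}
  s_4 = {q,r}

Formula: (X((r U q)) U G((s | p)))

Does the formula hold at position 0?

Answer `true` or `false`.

Answer: false

Derivation:
s_0={q,r}: (X((r U q)) U G((s | p)))=False X((r U q))=True (r U q)=True r=True q=True G((s | p))=False (s | p)=False s=False p=False
s_1={p,r,s}: (X((r U q)) U G((s | p)))=False X((r U q))=True (r U q)=True r=True q=False G((s | p))=False (s | p)=True s=True p=True
s_2={q,r}: (X((r U q)) U G((s | p)))=False X((r U q))=True (r U q)=True r=True q=True G((s | p))=False (s | p)=False s=False p=False
s_3={q,s}: (X((r U q)) U G((s | p)))=False X((r U q))=True (r U q)=True r=False q=True G((s | p))=False (s | p)=True s=True p=False
s_4={q,r}: (X((r U q)) U G((s | p)))=False X((r U q))=False (r U q)=True r=True q=True G((s | p))=False (s | p)=False s=False p=False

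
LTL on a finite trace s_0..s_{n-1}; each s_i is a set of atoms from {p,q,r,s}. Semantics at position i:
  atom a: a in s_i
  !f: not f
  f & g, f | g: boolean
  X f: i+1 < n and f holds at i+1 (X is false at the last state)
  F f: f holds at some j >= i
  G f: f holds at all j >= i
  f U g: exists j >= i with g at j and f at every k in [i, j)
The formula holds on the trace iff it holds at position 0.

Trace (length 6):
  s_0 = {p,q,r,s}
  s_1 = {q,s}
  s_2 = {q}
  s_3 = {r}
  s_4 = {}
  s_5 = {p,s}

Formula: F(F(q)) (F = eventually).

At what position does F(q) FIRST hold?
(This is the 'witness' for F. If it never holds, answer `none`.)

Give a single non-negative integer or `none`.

s_0={p,q,r,s}: F(q)=True q=True
s_1={q,s}: F(q)=True q=True
s_2={q}: F(q)=True q=True
s_3={r}: F(q)=False q=False
s_4={}: F(q)=False q=False
s_5={p,s}: F(q)=False q=False
F(F(q)) holds; first witness at position 0.

Answer: 0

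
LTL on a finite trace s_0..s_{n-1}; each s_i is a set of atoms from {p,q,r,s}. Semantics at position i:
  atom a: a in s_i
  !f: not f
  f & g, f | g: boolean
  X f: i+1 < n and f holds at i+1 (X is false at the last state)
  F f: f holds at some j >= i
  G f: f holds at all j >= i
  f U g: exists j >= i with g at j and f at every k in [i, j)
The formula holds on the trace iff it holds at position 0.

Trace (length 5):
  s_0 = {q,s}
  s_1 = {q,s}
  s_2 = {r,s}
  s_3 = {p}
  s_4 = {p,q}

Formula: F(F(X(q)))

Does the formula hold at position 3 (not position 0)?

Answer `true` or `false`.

s_0={q,s}: F(F(X(q)))=True F(X(q))=True X(q)=True q=True
s_1={q,s}: F(F(X(q)))=True F(X(q))=True X(q)=False q=True
s_2={r,s}: F(F(X(q)))=True F(X(q))=True X(q)=False q=False
s_3={p}: F(F(X(q)))=True F(X(q))=True X(q)=True q=False
s_4={p,q}: F(F(X(q)))=False F(X(q))=False X(q)=False q=True
Evaluating at position 3: result = True

Answer: true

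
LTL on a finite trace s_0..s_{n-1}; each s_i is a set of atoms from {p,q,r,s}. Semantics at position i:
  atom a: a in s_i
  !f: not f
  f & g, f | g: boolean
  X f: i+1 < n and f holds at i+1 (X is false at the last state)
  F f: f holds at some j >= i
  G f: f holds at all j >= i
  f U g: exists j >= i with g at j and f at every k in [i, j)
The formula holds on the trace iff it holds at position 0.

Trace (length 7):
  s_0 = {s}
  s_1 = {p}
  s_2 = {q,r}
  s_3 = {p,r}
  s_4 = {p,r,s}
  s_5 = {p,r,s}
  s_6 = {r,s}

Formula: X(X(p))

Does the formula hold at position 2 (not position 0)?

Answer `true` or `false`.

s_0={s}: X(X(p))=False X(p)=True p=False
s_1={p}: X(X(p))=True X(p)=False p=True
s_2={q,r}: X(X(p))=True X(p)=True p=False
s_3={p,r}: X(X(p))=True X(p)=True p=True
s_4={p,r,s}: X(X(p))=False X(p)=True p=True
s_5={p,r,s}: X(X(p))=False X(p)=False p=True
s_6={r,s}: X(X(p))=False X(p)=False p=False
Evaluating at position 2: result = True

Answer: true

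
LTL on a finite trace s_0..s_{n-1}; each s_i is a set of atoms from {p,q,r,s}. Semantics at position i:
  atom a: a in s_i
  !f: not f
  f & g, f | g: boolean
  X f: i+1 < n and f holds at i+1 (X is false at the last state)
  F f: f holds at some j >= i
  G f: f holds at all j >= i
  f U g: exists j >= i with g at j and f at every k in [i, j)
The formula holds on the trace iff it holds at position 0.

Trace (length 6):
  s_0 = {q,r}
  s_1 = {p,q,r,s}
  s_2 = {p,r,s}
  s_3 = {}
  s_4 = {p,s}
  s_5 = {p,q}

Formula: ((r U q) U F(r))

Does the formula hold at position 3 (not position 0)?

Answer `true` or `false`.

Answer: false

Derivation:
s_0={q,r}: ((r U q) U F(r))=True (r U q)=True r=True q=True F(r)=True
s_1={p,q,r,s}: ((r U q) U F(r))=True (r U q)=True r=True q=True F(r)=True
s_2={p,r,s}: ((r U q) U F(r))=True (r U q)=False r=True q=False F(r)=True
s_3={}: ((r U q) U F(r))=False (r U q)=False r=False q=False F(r)=False
s_4={p,s}: ((r U q) U F(r))=False (r U q)=False r=False q=False F(r)=False
s_5={p,q}: ((r U q) U F(r))=False (r U q)=True r=False q=True F(r)=False
Evaluating at position 3: result = False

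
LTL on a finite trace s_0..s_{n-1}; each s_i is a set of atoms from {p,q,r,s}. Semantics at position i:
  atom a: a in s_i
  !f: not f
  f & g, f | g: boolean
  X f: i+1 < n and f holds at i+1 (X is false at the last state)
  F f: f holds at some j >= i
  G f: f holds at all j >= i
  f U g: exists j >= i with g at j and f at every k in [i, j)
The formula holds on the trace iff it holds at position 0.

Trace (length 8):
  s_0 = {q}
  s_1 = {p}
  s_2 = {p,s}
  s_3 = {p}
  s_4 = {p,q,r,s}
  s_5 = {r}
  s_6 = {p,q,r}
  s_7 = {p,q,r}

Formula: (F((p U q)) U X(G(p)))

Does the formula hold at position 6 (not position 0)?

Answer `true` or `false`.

Answer: true

Derivation:
s_0={q}: (F((p U q)) U X(G(p)))=True F((p U q))=True (p U q)=True p=False q=True X(G(p))=False G(p)=False
s_1={p}: (F((p U q)) U X(G(p)))=True F((p U q))=True (p U q)=True p=True q=False X(G(p))=False G(p)=False
s_2={p,s}: (F((p U q)) U X(G(p)))=True F((p U q))=True (p U q)=True p=True q=False X(G(p))=False G(p)=False
s_3={p}: (F((p U q)) U X(G(p)))=True F((p U q))=True (p U q)=True p=True q=False X(G(p))=False G(p)=False
s_4={p,q,r,s}: (F((p U q)) U X(G(p)))=True F((p U q))=True (p U q)=True p=True q=True X(G(p))=False G(p)=False
s_5={r}: (F((p U q)) U X(G(p)))=True F((p U q))=True (p U q)=False p=False q=False X(G(p))=True G(p)=False
s_6={p,q,r}: (F((p U q)) U X(G(p)))=True F((p U q))=True (p U q)=True p=True q=True X(G(p))=True G(p)=True
s_7={p,q,r}: (F((p U q)) U X(G(p)))=False F((p U q))=True (p U q)=True p=True q=True X(G(p))=False G(p)=True
Evaluating at position 6: result = True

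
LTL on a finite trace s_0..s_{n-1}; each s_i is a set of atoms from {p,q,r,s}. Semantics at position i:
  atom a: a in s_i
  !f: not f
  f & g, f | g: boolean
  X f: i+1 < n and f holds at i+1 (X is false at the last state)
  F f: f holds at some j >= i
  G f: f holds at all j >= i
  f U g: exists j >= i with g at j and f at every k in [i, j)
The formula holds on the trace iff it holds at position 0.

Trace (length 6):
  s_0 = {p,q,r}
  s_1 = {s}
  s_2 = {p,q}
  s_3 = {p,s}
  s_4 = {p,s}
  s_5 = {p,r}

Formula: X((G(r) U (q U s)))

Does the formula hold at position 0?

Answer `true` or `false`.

s_0={p,q,r}: X((G(r) U (q U s)))=True (G(r) U (q U s))=True G(r)=False r=True (q U s)=True q=True s=False
s_1={s}: X((G(r) U (q U s)))=True (G(r) U (q U s))=True G(r)=False r=False (q U s)=True q=False s=True
s_2={p,q}: X((G(r) U (q U s)))=True (G(r) U (q U s))=True G(r)=False r=False (q U s)=True q=True s=False
s_3={p,s}: X((G(r) U (q U s)))=True (G(r) U (q U s))=True G(r)=False r=False (q U s)=True q=False s=True
s_4={p,s}: X((G(r) U (q U s)))=False (G(r) U (q U s))=True G(r)=False r=False (q U s)=True q=False s=True
s_5={p,r}: X((G(r) U (q U s)))=False (G(r) U (q U s))=False G(r)=True r=True (q U s)=False q=False s=False

Answer: true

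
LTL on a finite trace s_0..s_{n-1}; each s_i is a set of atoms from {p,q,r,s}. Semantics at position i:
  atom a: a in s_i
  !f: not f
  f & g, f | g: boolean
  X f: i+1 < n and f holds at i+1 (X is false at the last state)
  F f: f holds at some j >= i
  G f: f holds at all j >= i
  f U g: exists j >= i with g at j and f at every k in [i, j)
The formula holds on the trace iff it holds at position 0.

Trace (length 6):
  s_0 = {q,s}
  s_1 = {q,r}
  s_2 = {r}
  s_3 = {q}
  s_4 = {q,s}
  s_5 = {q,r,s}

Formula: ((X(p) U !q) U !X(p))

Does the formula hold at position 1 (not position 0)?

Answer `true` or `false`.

Answer: true

Derivation:
s_0={q,s}: ((X(p) U !q) U !X(p))=True (X(p) U !q)=False X(p)=False p=False !q=False q=True !X(p)=True
s_1={q,r}: ((X(p) U !q) U !X(p))=True (X(p) U !q)=False X(p)=False p=False !q=False q=True !X(p)=True
s_2={r}: ((X(p) U !q) U !X(p))=True (X(p) U !q)=True X(p)=False p=False !q=True q=False !X(p)=True
s_3={q}: ((X(p) U !q) U !X(p))=True (X(p) U !q)=False X(p)=False p=False !q=False q=True !X(p)=True
s_4={q,s}: ((X(p) U !q) U !X(p))=True (X(p) U !q)=False X(p)=False p=False !q=False q=True !X(p)=True
s_5={q,r,s}: ((X(p) U !q) U !X(p))=True (X(p) U !q)=False X(p)=False p=False !q=False q=True !X(p)=True
Evaluating at position 1: result = True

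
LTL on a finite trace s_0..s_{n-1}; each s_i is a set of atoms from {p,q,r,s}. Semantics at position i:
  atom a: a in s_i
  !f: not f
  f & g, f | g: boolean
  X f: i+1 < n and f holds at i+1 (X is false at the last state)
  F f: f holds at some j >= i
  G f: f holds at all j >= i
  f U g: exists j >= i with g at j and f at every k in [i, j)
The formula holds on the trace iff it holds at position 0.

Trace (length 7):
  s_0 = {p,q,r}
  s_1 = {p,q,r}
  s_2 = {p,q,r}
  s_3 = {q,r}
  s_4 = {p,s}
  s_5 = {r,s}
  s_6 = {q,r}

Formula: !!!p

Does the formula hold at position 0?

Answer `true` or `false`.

Answer: false

Derivation:
s_0={p,q,r}: !!!p=False !!p=True !p=False p=True
s_1={p,q,r}: !!!p=False !!p=True !p=False p=True
s_2={p,q,r}: !!!p=False !!p=True !p=False p=True
s_3={q,r}: !!!p=True !!p=False !p=True p=False
s_4={p,s}: !!!p=False !!p=True !p=False p=True
s_5={r,s}: !!!p=True !!p=False !p=True p=False
s_6={q,r}: !!!p=True !!p=False !p=True p=False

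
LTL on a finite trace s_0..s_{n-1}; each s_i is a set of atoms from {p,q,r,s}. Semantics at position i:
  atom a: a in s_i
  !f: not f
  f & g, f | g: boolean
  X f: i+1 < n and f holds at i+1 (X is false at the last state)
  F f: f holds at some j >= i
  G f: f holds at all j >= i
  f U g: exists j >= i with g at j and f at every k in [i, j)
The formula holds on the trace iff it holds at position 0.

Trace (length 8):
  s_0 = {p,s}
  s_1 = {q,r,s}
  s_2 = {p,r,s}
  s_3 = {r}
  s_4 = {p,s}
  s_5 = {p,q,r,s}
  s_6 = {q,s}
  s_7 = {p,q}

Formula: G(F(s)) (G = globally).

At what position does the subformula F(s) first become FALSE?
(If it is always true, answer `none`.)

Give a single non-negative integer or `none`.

s_0={p,s}: F(s)=True s=True
s_1={q,r,s}: F(s)=True s=True
s_2={p,r,s}: F(s)=True s=True
s_3={r}: F(s)=True s=False
s_4={p,s}: F(s)=True s=True
s_5={p,q,r,s}: F(s)=True s=True
s_6={q,s}: F(s)=True s=True
s_7={p,q}: F(s)=False s=False
G(F(s)) holds globally = False
First violation at position 7.

Answer: 7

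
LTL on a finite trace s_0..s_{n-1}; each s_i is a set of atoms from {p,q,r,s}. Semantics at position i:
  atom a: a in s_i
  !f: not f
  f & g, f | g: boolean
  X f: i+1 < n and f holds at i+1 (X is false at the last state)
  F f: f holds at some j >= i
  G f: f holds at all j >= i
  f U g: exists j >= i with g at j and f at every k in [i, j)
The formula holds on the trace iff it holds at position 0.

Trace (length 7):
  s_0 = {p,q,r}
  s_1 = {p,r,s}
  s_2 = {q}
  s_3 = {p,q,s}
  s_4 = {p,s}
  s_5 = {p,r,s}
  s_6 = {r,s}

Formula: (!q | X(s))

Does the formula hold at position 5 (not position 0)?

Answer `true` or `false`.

s_0={p,q,r}: (!q | X(s))=True !q=False q=True X(s)=True s=False
s_1={p,r,s}: (!q | X(s))=True !q=True q=False X(s)=False s=True
s_2={q}: (!q | X(s))=True !q=False q=True X(s)=True s=False
s_3={p,q,s}: (!q | X(s))=True !q=False q=True X(s)=True s=True
s_4={p,s}: (!q | X(s))=True !q=True q=False X(s)=True s=True
s_5={p,r,s}: (!q | X(s))=True !q=True q=False X(s)=True s=True
s_6={r,s}: (!q | X(s))=True !q=True q=False X(s)=False s=True
Evaluating at position 5: result = True

Answer: true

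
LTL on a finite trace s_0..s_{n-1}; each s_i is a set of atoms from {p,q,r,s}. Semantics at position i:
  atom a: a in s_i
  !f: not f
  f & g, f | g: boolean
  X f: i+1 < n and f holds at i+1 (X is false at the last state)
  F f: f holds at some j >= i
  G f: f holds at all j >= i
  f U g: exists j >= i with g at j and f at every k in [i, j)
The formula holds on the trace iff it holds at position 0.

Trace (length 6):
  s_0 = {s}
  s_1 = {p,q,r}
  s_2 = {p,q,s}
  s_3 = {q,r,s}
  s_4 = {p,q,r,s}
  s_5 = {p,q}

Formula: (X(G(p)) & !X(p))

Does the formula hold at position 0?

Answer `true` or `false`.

Answer: false

Derivation:
s_0={s}: (X(G(p)) & !X(p))=False X(G(p))=False G(p)=False p=False !X(p)=False X(p)=True
s_1={p,q,r}: (X(G(p)) & !X(p))=False X(G(p))=False G(p)=False p=True !X(p)=False X(p)=True
s_2={p,q,s}: (X(G(p)) & !X(p))=False X(G(p))=False G(p)=False p=True !X(p)=True X(p)=False
s_3={q,r,s}: (X(G(p)) & !X(p))=False X(G(p))=True G(p)=False p=False !X(p)=False X(p)=True
s_4={p,q,r,s}: (X(G(p)) & !X(p))=False X(G(p))=True G(p)=True p=True !X(p)=False X(p)=True
s_5={p,q}: (X(G(p)) & !X(p))=False X(G(p))=False G(p)=True p=True !X(p)=True X(p)=False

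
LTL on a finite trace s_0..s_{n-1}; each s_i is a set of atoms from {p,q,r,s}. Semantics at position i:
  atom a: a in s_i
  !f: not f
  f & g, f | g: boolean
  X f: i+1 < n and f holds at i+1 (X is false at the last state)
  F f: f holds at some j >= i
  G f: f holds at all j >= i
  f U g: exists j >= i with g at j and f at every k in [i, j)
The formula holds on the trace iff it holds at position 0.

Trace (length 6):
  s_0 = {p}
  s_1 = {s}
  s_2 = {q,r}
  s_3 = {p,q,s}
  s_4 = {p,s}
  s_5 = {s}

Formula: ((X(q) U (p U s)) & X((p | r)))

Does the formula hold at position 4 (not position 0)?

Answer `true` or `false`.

Answer: false

Derivation:
s_0={p}: ((X(q) U (p U s)) & X((p | r)))=False (X(q) U (p U s))=True X(q)=False q=False (p U s)=True p=True s=False X((p | r))=False (p | r)=True r=False
s_1={s}: ((X(q) U (p U s)) & X((p | r)))=True (X(q) U (p U s))=True X(q)=True q=False (p U s)=True p=False s=True X((p | r))=True (p | r)=False r=False
s_2={q,r}: ((X(q) U (p U s)) & X((p | r)))=True (X(q) U (p U s))=True X(q)=True q=True (p U s)=False p=False s=False X((p | r))=True (p | r)=True r=True
s_3={p,q,s}: ((X(q) U (p U s)) & X((p | r)))=True (X(q) U (p U s))=True X(q)=False q=True (p U s)=True p=True s=True X((p | r))=True (p | r)=True r=False
s_4={p,s}: ((X(q) U (p U s)) & X((p | r)))=False (X(q) U (p U s))=True X(q)=False q=False (p U s)=True p=True s=True X((p | r))=False (p | r)=True r=False
s_5={s}: ((X(q) U (p U s)) & X((p | r)))=False (X(q) U (p U s))=True X(q)=False q=False (p U s)=True p=False s=True X((p | r))=False (p | r)=False r=False
Evaluating at position 4: result = False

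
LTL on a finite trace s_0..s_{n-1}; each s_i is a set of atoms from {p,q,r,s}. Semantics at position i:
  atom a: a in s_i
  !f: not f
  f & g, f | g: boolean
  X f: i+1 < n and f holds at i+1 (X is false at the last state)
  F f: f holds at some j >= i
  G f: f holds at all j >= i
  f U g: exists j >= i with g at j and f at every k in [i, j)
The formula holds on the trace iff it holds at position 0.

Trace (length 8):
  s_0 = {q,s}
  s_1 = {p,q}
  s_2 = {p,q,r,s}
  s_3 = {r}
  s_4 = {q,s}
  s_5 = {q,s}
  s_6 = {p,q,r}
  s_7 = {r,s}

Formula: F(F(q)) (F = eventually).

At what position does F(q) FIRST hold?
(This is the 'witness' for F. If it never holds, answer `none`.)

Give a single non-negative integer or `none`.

Answer: 0

Derivation:
s_0={q,s}: F(q)=True q=True
s_1={p,q}: F(q)=True q=True
s_2={p,q,r,s}: F(q)=True q=True
s_3={r}: F(q)=True q=False
s_4={q,s}: F(q)=True q=True
s_5={q,s}: F(q)=True q=True
s_6={p,q,r}: F(q)=True q=True
s_7={r,s}: F(q)=False q=False
F(F(q)) holds; first witness at position 0.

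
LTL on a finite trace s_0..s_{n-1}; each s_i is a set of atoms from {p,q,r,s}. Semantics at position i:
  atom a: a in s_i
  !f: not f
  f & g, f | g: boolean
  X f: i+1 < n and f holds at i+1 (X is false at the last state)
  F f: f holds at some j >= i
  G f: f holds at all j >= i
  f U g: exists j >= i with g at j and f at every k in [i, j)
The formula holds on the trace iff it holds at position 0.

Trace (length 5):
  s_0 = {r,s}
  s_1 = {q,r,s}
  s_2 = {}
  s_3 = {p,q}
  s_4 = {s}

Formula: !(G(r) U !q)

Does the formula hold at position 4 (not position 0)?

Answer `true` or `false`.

Answer: false

Derivation:
s_0={r,s}: !(G(r) U !q)=False (G(r) U !q)=True G(r)=False r=True !q=True q=False
s_1={q,r,s}: !(G(r) U !q)=True (G(r) U !q)=False G(r)=False r=True !q=False q=True
s_2={}: !(G(r) U !q)=False (G(r) U !q)=True G(r)=False r=False !q=True q=False
s_3={p,q}: !(G(r) U !q)=True (G(r) U !q)=False G(r)=False r=False !q=False q=True
s_4={s}: !(G(r) U !q)=False (G(r) U !q)=True G(r)=False r=False !q=True q=False
Evaluating at position 4: result = False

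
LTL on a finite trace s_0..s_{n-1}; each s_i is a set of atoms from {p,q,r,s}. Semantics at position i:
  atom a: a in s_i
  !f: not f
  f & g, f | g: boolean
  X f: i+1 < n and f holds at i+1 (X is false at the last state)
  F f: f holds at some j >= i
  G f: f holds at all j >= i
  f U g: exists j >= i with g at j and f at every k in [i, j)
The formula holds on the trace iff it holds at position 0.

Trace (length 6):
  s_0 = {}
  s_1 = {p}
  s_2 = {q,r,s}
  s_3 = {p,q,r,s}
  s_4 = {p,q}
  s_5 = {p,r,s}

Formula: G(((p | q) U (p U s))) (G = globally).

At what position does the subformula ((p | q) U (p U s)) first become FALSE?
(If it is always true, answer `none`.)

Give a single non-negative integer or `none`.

s_0={}: ((p | q) U (p U s))=False (p | q)=False p=False q=False (p U s)=False s=False
s_1={p}: ((p | q) U (p U s))=True (p | q)=True p=True q=False (p U s)=True s=False
s_2={q,r,s}: ((p | q) U (p U s))=True (p | q)=True p=False q=True (p U s)=True s=True
s_3={p,q,r,s}: ((p | q) U (p U s))=True (p | q)=True p=True q=True (p U s)=True s=True
s_4={p,q}: ((p | q) U (p U s))=True (p | q)=True p=True q=True (p U s)=True s=False
s_5={p,r,s}: ((p | q) U (p U s))=True (p | q)=True p=True q=False (p U s)=True s=True
G(((p | q) U (p U s))) holds globally = False
First violation at position 0.

Answer: 0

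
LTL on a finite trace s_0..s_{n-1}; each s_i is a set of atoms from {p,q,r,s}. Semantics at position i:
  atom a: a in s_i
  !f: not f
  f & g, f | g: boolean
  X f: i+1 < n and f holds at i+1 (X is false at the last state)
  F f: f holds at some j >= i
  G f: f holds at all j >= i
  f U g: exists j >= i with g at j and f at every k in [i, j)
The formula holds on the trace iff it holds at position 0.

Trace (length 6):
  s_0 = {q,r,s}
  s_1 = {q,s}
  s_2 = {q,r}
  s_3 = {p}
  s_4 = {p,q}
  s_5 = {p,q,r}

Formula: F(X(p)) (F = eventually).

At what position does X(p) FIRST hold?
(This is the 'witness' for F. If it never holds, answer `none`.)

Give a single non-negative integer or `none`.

s_0={q,r,s}: X(p)=False p=False
s_1={q,s}: X(p)=False p=False
s_2={q,r}: X(p)=True p=False
s_3={p}: X(p)=True p=True
s_4={p,q}: X(p)=True p=True
s_5={p,q,r}: X(p)=False p=True
F(X(p)) holds; first witness at position 2.

Answer: 2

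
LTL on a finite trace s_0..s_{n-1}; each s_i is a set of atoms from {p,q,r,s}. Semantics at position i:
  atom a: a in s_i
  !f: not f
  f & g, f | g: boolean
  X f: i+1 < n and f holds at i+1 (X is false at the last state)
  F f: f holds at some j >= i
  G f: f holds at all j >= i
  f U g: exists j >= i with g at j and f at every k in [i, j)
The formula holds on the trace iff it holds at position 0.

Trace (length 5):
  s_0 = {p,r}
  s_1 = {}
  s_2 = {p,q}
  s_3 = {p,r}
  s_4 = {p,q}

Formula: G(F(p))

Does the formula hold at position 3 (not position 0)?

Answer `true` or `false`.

Answer: true

Derivation:
s_0={p,r}: G(F(p))=True F(p)=True p=True
s_1={}: G(F(p))=True F(p)=True p=False
s_2={p,q}: G(F(p))=True F(p)=True p=True
s_3={p,r}: G(F(p))=True F(p)=True p=True
s_4={p,q}: G(F(p))=True F(p)=True p=True
Evaluating at position 3: result = True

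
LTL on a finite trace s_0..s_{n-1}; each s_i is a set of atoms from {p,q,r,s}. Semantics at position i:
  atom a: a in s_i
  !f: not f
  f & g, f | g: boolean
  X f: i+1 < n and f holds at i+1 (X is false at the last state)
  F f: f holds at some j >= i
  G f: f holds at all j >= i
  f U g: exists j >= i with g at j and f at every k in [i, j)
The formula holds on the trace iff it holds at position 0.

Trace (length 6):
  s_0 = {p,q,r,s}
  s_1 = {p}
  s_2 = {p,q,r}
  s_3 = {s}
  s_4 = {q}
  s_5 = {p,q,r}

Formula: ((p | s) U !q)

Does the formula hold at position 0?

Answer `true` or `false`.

Answer: true

Derivation:
s_0={p,q,r,s}: ((p | s) U !q)=True (p | s)=True p=True s=True !q=False q=True
s_1={p}: ((p | s) U !q)=True (p | s)=True p=True s=False !q=True q=False
s_2={p,q,r}: ((p | s) U !q)=True (p | s)=True p=True s=False !q=False q=True
s_3={s}: ((p | s) U !q)=True (p | s)=True p=False s=True !q=True q=False
s_4={q}: ((p | s) U !q)=False (p | s)=False p=False s=False !q=False q=True
s_5={p,q,r}: ((p | s) U !q)=False (p | s)=True p=True s=False !q=False q=True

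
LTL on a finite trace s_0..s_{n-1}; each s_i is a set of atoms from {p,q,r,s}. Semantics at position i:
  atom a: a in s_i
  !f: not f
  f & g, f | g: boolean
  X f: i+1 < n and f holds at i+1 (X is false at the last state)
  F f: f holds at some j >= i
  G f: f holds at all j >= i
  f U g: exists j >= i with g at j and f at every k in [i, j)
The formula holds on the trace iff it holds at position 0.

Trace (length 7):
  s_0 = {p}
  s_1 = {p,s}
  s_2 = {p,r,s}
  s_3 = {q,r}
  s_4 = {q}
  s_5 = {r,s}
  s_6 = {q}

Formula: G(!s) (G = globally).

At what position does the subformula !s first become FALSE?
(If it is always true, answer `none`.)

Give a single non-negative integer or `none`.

Answer: 1

Derivation:
s_0={p}: !s=True s=False
s_1={p,s}: !s=False s=True
s_2={p,r,s}: !s=False s=True
s_3={q,r}: !s=True s=False
s_4={q}: !s=True s=False
s_5={r,s}: !s=False s=True
s_6={q}: !s=True s=False
G(!s) holds globally = False
First violation at position 1.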